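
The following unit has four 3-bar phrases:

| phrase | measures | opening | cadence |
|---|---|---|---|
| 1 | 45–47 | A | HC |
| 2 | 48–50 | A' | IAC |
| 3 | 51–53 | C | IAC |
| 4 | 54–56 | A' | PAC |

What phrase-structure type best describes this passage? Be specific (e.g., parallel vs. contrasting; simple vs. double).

Four phrases in two halves: the first half (mm. 45–50) ends with an imperfect authentic cadence, the second (mm. 51–56) with a perfect authentic cadence — a large antecedent–consequent pair, i.e. a double period.
Phrase 3 begins with different material from phrase 1, making it contrasting.

contrasting double period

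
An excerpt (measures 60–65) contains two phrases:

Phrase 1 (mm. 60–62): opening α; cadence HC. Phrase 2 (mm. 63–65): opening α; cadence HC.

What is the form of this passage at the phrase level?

repeated phrase

Both phrases have the same opening (α) and the same cadence (half cadence): the second is a restatement, not a consequent, so this is a repeated phrase rather than a period.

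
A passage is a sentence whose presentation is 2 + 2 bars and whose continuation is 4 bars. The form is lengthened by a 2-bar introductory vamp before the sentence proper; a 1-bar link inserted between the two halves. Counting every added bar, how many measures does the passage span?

11 measures

Basic sentence: 2 + 2 + 4 = 8 bars.
8 (basic form) + 2 (introduction) + 1 (link) = 11.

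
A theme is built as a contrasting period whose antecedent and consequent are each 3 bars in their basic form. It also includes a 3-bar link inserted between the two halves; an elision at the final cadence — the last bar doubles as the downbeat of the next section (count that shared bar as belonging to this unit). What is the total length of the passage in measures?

Basic contrasting period: 3 + 3 = 6 bars.
6 (basic form) + 3 (link) = 9.
The elision shares a bar with the next section but does not change this unit's count.

9 measures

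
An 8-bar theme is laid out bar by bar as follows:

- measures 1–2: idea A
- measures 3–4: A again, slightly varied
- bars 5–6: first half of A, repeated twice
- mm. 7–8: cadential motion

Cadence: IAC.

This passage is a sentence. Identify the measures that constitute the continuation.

After the presentation (bars 1–4), the continuation covers the fragmentation through the cadence: mm. 5–8.

measures 5–8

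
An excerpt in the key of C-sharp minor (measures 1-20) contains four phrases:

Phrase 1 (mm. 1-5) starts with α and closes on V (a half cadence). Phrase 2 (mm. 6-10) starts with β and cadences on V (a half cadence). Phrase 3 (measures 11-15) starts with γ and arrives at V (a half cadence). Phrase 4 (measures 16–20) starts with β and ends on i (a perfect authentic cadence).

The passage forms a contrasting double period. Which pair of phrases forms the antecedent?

In a double period the first pair of phrases (ending half cadence) is the large antecedent and the second pair (ending perfect authentic cadence) is the large consequent; the antecedent is phrases 1 and 2.

phrases 1 and 2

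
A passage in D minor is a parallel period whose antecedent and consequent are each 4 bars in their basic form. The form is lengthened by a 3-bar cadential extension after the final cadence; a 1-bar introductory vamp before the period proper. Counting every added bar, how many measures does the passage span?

12 measures

Basic parallel period: 4 + 4 = 8 bars.
8 (basic form) + 3 (cadential extension) + 1 (introduction) = 12.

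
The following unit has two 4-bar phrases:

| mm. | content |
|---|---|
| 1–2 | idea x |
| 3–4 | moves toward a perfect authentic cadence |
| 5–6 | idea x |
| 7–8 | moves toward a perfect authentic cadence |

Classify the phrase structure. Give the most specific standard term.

repeated phrase

Both phrases have the same opening (x) and the same cadence (perfect authentic cadence): the second is a restatement, not a consequent, so this is a repeated phrase rather than a period.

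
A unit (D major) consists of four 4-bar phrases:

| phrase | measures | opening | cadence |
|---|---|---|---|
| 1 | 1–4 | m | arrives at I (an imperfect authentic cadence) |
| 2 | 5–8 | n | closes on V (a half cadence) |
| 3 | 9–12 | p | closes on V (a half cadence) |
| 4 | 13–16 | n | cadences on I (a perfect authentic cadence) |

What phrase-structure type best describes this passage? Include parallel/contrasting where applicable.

contrasting double period

Four phrases in two halves: the first half (measures 1–8) ends with a half cadence, the second (measures 9-16) with a perfect authentic cadence — a large antecedent–consequent pair, i.e. a double period.
Phrase 3 begins with different material from phrase 1, making it contrasting.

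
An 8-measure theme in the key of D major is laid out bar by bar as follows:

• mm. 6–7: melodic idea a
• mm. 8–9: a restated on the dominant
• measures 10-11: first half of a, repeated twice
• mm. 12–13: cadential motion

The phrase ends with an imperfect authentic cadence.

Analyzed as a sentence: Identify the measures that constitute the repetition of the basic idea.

measures 8–9

The presentation of a sentence is the basic idea (bars 6-7) plus its repetition (bars 8-9); the repetition of the basic idea is therefore measures 8–9.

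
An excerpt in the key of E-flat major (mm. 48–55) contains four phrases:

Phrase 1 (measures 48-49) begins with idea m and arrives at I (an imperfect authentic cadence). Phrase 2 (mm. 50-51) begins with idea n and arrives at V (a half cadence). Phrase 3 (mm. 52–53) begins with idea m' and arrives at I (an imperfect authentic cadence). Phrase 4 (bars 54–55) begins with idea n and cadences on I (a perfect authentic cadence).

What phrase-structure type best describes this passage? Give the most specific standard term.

parallel double period

Four phrases in two halves: the first half (bars 48-51) ends with a half cadence, the second (bars 52–55) with a perfect authentic cadence — a large antecedent–consequent pair, i.e. a double period.
Phrase 3 begins with the same material as phrase 1, making it parallel.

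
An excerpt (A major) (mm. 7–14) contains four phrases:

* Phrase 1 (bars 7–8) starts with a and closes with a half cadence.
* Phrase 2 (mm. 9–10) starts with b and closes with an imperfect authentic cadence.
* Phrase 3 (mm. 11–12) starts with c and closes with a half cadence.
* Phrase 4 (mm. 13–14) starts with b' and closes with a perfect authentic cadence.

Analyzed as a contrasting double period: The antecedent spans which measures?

measures 7–10

In a double period the four phrases pair into a large antecedent (phrases 1–2, ending imperfect authentic cadence) and a large consequent (phrases 3–4, ending perfect authentic cadence). The antecedent spans bars 7–10.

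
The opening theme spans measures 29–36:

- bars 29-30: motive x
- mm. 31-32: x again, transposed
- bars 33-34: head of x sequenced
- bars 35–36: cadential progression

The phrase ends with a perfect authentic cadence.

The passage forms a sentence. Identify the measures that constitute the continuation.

After the presentation (measures 29–32), the continuation covers the fragmentation through the cadence: bars 33–36.

measures 33–36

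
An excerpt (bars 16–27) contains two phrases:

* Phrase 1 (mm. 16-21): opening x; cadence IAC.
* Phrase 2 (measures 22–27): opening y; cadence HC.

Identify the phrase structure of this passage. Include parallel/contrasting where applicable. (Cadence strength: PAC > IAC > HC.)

The second phrase closes with a half cadence, which is not stronger than the first phrase's imperfect authentic cadence; without a weak→strong cadential pair there is no antecedent–consequent relationship, so this is a phrase group rather than a period.

phrase group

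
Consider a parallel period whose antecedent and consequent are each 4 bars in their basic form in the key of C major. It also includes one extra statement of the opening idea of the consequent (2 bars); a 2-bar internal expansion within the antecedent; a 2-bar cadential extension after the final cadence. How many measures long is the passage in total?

Basic parallel period: 4 + 4 = 8 bars.
8 (basic form) + 2 (extra statement) + 2 (internal expansion) + 2 (cadential extension) = 14.

14 measures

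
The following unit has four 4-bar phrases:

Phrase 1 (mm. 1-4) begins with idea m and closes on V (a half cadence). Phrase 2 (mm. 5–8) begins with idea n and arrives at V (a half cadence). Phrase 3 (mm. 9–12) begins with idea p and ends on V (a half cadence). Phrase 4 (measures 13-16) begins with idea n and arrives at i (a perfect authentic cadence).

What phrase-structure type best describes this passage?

contrasting double period

Four phrases in two halves: the first half (bars 1–8) ends with a half cadence, the second (mm. 9–16) with a perfect authentic cadence — a large antecedent–consequent pair, i.e. a double period.
Phrase 3 begins with different material from phrase 1, making it contrasting.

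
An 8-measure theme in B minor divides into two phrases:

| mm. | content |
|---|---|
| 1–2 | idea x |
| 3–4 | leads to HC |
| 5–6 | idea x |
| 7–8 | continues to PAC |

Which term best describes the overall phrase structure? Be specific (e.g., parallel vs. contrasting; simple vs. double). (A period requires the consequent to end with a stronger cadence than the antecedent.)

Phrase 1 ends with a half cadence (weaker) and phrase 2 with a perfect authentic cadence (stronger): antecedent + consequent = a period.
The two phrases open with the same material (x / x), so the period is parallel.

parallel period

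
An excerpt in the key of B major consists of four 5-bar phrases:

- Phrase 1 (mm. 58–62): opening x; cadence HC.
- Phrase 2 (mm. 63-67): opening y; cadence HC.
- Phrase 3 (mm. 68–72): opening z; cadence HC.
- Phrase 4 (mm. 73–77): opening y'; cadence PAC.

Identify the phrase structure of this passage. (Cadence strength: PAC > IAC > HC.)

Four phrases in two halves: the first half (mm. 58–67) ends with a half cadence, the second (mm. 68-77) with a perfect authentic cadence — a large antecedent–consequent pair, i.e. a double period.
Phrase 3 begins with different material from phrase 1, making it contrasting.

contrasting double period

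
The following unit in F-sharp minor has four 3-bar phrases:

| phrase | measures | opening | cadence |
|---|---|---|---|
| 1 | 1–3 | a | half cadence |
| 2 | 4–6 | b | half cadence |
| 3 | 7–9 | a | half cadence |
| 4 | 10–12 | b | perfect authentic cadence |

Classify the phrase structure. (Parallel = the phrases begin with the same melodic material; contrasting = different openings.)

parallel double period

Four phrases in two halves: the first half (bars 1–6) ends with a half cadence, the second (measures 7-12) with a perfect authentic cadence — a large antecedent–consequent pair, i.e. a double period.
Phrase 3 begins with the same material as phrase 1, making it parallel.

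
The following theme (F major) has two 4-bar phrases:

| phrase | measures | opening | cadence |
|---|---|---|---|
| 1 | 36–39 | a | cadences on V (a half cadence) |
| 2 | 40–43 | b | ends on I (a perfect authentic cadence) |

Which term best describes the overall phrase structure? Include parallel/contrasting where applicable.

Phrase 1 ends with a half cadence (weaker) and phrase 2 with a perfect authentic cadence (stronger): antecedent + consequent = a period.
The two phrases open with different material (a / b), so the period is contrasting.

contrasting period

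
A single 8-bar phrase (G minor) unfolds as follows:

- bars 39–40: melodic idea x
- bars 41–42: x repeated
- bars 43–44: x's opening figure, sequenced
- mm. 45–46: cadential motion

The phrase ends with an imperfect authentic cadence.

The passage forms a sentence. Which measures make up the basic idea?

measures 39–40

The presentation of a sentence is the basic idea (bars 39–40) plus its repetition (measures 41–42); the basic idea is therefore mm. 39–40.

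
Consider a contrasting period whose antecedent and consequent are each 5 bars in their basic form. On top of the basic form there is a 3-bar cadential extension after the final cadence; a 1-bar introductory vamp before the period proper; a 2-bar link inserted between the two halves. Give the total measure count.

16 measures

Basic contrasting period: 5 + 5 = 10 bars.
10 (basic form) + 3 (cadential extension) + 1 (introduction) + 2 (link) = 16.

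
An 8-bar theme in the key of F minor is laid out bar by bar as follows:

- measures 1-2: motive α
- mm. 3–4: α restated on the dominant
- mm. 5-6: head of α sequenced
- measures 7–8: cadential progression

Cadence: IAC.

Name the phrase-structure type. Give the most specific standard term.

Basic idea (bars 1-2) + its repetition (mm. 3–4) form the presentation; fragmentation and cadence (measures 5–8) form the continuation — the 8-bar whole is a sentence.

sentence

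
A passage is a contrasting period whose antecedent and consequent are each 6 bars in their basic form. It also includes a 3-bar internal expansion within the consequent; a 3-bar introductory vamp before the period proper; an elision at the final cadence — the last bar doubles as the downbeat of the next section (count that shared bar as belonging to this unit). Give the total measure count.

18 measures

Basic contrasting period: 6 + 6 = 12 bars.
12 (basic form) + 3 (internal expansion) + 3 (introduction) = 18.
The elision shares a bar with the next section but does not change this unit's count.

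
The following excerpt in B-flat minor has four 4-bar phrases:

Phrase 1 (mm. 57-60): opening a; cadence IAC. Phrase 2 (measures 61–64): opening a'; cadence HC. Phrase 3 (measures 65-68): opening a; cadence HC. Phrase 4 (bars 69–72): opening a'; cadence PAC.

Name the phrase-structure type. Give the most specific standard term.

parallel double period

Four phrases in two halves: the first half (mm. 57-64) ends with a half cadence, the second (bars 65–72) with a perfect authentic cadence — a large antecedent–consequent pair, i.e. a double period.
Phrase 3 begins with the same material as phrase 1, making it parallel.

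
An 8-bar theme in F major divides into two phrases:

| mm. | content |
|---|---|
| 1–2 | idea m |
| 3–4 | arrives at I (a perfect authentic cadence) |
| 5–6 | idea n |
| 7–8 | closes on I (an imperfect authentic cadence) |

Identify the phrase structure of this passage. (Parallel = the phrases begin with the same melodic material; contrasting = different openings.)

The second phrase closes with an imperfect authentic cadence, which is not stronger than the first phrase's perfect authentic cadence; without a weak→strong cadential pair there is no antecedent–consequent relationship, so this is a phrase group rather than a period.

phrase group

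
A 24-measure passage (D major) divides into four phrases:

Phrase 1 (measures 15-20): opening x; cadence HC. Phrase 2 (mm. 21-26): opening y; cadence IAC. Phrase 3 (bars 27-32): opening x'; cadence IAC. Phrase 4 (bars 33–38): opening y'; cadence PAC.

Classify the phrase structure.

parallel double period

Four phrases in two halves: the first half (mm. 15–26) ends with an imperfect authentic cadence, the second (bars 27–38) with a perfect authentic cadence — a large antecedent–consequent pair, i.e. a double period.
Phrase 3 begins with the same material as phrase 1, making it parallel.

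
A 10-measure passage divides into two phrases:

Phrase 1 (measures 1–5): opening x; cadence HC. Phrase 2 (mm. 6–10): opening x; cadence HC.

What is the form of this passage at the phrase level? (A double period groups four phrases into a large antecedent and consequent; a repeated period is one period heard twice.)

repeated phrase

Both phrases have the same opening (x) and the same cadence (half cadence): the second is a restatement, not a consequent, so this is a repeated phrase rather than a period.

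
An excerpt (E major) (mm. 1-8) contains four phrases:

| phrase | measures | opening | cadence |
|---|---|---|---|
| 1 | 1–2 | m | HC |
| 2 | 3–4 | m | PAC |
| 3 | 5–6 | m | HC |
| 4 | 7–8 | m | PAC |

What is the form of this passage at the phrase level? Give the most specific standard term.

repeated period

The cadence pattern HC–PAC–HC–PAC is weak–strong twice, and phrases 3–4 restate phrases 1–2: a period heard twice, not a double period (which would end weakly at phrase 2).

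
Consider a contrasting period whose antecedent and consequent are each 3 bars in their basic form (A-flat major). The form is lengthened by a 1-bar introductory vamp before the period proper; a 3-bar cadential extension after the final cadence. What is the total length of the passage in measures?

10 measures

Basic contrasting period: 3 + 3 = 6 bars.
6 (basic form) + 1 (introduction) + 3 (cadential extension) = 10.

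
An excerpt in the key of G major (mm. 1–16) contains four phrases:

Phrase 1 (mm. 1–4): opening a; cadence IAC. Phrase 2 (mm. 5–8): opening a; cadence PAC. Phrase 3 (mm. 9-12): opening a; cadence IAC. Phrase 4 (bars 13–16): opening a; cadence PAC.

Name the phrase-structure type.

repeated period

The cadence pattern IAC–PAC–IAC–PAC is weak–strong twice, and phrases 3–4 restate phrases 1–2: a period heard twice, not a double period (which would end weakly at phrase 2).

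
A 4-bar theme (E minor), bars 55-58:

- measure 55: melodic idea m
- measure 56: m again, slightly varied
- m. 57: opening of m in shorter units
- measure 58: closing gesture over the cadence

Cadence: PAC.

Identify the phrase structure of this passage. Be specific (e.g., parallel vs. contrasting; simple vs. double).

sentence

Basic idea (m. 55) + its repetition (bar 56) form the presentation; fragmentation and cadence (mm. 57–58) form the continuation — the 4-bar whole is a sentence.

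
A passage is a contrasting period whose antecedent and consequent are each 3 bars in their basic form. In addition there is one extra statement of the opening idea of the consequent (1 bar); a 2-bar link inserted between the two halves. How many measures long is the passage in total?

Basic contrasting period: 3 + 3 = 6 bars.
6 (basic form) + 1 (extra statement) + 2 (link) = 9.

9 measures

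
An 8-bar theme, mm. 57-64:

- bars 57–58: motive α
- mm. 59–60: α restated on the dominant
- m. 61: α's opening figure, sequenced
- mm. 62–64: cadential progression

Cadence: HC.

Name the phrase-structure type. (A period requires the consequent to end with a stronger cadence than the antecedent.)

sentence

Basic idea (measures 57–58) + its repetition (mm. 59–60) form the presentation; fragmentation and cadence (mm. 61–64) form the continuation — the 8-bar whole is a sentence.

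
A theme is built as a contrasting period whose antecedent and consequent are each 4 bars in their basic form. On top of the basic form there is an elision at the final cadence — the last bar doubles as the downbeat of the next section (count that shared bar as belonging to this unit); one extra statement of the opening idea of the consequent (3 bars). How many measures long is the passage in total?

Basic contrasting period: 4 + 4 = 8 bars.
8 (basic form) + 3 (extra statement) = 11.
The elision shares a bar with the next section but does not change this unit's count.

11 measures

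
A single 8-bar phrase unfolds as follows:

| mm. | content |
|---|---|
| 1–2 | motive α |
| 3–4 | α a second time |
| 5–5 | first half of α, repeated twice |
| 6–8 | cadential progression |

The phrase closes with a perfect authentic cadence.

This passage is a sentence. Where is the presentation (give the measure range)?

The presentation of a sentence is the basic idea (bars 1-2) plus its repetition (mm. 3-4); the presentation is therefore mm. 1–4.

measures 1–4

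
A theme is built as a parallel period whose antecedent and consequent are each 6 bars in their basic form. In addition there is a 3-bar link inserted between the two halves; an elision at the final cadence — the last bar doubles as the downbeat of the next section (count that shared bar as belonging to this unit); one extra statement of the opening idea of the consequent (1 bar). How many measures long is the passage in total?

Basic parallel period: 6 + 6 = 12 bars.
12 (basic form) + 3 (link) + 1 (extra statement) = 16.
The elision shares a bar with the next section but does not change this unit's count.

16 measures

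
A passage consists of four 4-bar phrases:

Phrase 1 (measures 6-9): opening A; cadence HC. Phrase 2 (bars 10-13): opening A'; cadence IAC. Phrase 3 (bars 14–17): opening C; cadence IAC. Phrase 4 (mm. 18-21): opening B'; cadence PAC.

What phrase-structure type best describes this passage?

contrasting double period

Four phrases in two halves: the first half (mm. 6–13) ends with an imperfect authentic cadence, the second (bars 14-21) with a perfect authentic cadence — a large antecedent–consequent pair, i.e. a double period.
Phrase 3 begins with different material from phrase 1, making it contrasting.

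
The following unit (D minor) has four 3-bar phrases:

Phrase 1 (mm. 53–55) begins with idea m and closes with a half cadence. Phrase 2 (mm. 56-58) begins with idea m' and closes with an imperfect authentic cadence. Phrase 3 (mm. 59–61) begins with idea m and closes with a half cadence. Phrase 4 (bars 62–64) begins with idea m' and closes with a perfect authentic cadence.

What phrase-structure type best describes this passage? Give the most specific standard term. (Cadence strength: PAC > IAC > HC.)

Four phrases in two halves: the first half (mm. 53–58) ends with an imperfect authentic cadence, the second (mm. 59-64) with a perfect authentic cadence — a large antecedent–consequent pair, i.e. a double period.
Phrase 3 begins with the same material as phrase 1, making it parallel.

parallel double period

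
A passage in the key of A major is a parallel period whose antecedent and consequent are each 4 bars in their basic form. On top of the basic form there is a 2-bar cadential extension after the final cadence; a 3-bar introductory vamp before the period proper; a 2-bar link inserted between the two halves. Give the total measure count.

Basic parallel period: 4 + 4 = 8 bars.
8 (basic form) + 2 (cadential extension) + 3 (introduction) + 2 (link) = 15.

15 measures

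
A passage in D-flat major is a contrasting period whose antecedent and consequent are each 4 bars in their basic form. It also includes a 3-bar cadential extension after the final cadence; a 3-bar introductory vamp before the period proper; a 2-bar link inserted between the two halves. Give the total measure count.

Basic contrasting period: 4 + 4 = 8 bars.
8 (basic form) + 3 (cadential extension) + 3 (introduction) + 2 (link) = 16.

16 measures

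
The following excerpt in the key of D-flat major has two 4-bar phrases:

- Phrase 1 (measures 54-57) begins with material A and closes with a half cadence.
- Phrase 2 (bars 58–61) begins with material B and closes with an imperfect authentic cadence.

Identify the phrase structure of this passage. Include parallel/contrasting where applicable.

contrasting period

Phrase 1 ends with a half cadence (weaker) and phrase 2 with an imperfect authentic cadence (stronger): antecedent + consequent = a period.
The two phrases open with different material (A / B), so the period is contrasting.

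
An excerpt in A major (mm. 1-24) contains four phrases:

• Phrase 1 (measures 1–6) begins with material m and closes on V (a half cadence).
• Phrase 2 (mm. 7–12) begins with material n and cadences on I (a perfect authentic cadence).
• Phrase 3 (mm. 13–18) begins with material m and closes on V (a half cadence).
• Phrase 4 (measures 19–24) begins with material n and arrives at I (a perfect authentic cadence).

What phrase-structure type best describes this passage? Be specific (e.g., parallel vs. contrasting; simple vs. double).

repeated period

The cadence pattern HC–PAC–HC–PAC is weak–strong twice, and phrases 3–4 restate phrases 1–2: a period heard twice, not a double period (which would end weakly at phrase 2).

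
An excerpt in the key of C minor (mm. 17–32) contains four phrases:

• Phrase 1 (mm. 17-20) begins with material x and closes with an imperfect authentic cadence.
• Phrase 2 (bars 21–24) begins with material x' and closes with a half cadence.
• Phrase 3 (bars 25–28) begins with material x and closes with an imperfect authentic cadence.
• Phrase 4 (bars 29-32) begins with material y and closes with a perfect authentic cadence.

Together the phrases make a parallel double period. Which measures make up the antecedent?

measures 17–24

In a double period the first pair of phrases (ending half cadence) is the large antecedent and the second pair (ending perfect authentic cadence) is the large consequent; the antecedent is measures 17–24.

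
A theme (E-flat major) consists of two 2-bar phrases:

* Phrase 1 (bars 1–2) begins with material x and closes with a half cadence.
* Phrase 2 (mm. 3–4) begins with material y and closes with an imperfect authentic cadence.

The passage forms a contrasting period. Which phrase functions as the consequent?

phrase 2

The phrase ending with the weaker cadence (half cadence) is the antecedent; the one ending more conclusively (imperfect authentic cadence) is the consequent. The consequent is phrase 2.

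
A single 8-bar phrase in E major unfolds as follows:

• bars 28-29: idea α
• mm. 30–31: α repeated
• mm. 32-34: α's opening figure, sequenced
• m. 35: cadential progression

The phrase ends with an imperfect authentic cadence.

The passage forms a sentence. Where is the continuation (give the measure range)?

measures 32–35

After the presentation (mm. 28–31), the continuation covers the fragmentation through the cadence: mm. 32–35.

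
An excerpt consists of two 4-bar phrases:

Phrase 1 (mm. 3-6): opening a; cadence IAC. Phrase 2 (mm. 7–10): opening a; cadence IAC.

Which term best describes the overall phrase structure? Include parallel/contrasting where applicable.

Both phrases have the same opening (a) and the same cadence (imperfect authentic cadence): the second is a restatement, not a consequent, so this is a repeated phrase rather than a period.

repeated phrase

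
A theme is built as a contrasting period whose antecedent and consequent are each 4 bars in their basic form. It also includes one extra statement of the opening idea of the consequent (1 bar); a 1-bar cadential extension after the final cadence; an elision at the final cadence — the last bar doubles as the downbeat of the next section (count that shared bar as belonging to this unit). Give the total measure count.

Basic contrasting period: 4 + 4 = 8 bars.
8 (basic form) + 1 (extra statement) + 1 (cadential extension) = 10.
The elision shares a bar with the next section but does not change this unit's count.

10 measures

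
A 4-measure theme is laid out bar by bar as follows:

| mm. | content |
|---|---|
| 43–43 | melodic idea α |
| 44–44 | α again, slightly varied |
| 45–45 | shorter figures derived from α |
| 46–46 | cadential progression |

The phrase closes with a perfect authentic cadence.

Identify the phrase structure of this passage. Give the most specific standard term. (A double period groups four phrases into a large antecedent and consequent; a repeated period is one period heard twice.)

Basic idea (m. 43) + its repetition (m. 44) form the presentation; fragmentation and cadence (bars 45–46) form the continuation — the 4-bar whole is a sentence.

sentence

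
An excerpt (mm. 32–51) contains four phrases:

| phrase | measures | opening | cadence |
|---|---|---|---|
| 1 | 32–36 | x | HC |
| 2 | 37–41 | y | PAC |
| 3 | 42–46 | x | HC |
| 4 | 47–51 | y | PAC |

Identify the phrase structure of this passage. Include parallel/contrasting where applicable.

The cadence pattern HC–PAC–HC–PAC is weak–strong twice, and phrases 3–4 restate phrases 1–2: a period heard twice, not a double period (which would end weakly at phrase 2).

repeated period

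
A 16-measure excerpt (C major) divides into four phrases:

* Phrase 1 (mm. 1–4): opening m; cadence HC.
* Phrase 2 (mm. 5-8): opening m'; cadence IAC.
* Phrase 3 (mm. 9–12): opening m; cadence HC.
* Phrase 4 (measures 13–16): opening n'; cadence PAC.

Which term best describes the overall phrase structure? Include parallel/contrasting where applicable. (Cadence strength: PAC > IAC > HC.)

parallel double period

Four phrases in two halves: the first half (mm. 1-8) ends with an imperfect authentic cadence, the second (bars 9–16) with a perfect authentic cadence — a large antecedent–consequent pair, i.e. a double period.
Phrase 3 begins with the same material as phrase 1, making it parallel.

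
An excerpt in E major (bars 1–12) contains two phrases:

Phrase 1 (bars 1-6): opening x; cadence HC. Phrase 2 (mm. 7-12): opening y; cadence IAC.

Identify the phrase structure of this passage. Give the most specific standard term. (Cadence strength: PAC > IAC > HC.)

contrasting period

Phrase 1 ends with a half cadence (weaker) and phrase 2 with an imperfect authentic cadence (stronger): antecedent + consequent = a period.
The two phrases open with different material (x / y), so the period is contrasting.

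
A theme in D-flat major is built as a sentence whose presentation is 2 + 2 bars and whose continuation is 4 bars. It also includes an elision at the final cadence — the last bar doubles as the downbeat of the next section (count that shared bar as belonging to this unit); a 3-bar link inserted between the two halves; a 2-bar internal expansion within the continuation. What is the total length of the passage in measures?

Basic sentence: 2 + 2 + 4 = 8 bars.
8 (basic form) + 3 (link) + 2 (internal expansion) = 13.
The elision shares a bar with the next section but does not change this unit's count.

13 measures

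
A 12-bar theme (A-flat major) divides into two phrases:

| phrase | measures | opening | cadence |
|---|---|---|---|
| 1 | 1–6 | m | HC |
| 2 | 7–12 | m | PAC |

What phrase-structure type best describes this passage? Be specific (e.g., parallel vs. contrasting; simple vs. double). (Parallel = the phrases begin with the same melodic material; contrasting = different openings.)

Phrase 1 ends with a half cadence (weaker) and phrase 2 with a perfect authentic cadence (stronger): antecedent + consequent = a period.
The two phrases open with the same material (m / m), so the period is parallel.

parallel period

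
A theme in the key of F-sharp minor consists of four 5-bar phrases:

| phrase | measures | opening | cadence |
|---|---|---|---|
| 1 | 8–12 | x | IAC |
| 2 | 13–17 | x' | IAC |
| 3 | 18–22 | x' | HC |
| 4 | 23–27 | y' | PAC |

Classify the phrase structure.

parallel double period

Four phrases in two halves: the first half (mm. 8-17) ends with an imperfect authentic cadence, the second (measures 18–27) with a perfect authentic cadence — a large antecedent–consequent pair, i.e. a double period.
Phrase 3 begins with the same material as phrase 1, making it parallel.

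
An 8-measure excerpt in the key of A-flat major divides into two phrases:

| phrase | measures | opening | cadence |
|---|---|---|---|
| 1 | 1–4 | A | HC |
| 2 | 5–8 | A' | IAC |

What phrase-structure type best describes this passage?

parallel period

Phrase 1 ends with a half cadence (weaker) and phrase 2 with an imperfect authentic cadence (stronger): antecedent + consequent = a period.
The two phrases open with the same material (A / A'), so the period is parallel.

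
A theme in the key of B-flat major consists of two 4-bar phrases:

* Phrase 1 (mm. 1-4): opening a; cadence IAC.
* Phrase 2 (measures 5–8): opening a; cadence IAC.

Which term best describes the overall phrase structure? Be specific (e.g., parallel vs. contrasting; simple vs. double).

Both phrases have the same opening (a) and the same cadence (imperfect authentic cadence): the second is a restatement, not a consequent, so this is a repeated phrase rather than a period.

repeated phrase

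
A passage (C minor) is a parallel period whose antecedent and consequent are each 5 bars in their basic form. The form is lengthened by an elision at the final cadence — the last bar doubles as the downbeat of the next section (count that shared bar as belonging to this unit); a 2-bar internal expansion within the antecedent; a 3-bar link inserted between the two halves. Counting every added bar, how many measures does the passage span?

15 measures

Basic parallel period: 5 + 5 = 10 bars.
10 (basic form) + 2 (internal expansion) + 3 (link) = 15.
The elision shares a bar with the next section but does not change this unit's count.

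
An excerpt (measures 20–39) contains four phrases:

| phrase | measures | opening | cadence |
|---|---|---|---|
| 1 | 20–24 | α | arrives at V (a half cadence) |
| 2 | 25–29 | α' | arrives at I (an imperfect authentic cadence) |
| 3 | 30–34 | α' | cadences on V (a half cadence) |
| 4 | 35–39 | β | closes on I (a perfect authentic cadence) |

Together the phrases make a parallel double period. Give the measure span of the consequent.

measures 30–39

In a double period the first pair of phrases (ending imperfect authentic cadence) is the large antecedent and the second pair (ending perfect authentic cadence) is the large consequent; the consequent is measures 30–39.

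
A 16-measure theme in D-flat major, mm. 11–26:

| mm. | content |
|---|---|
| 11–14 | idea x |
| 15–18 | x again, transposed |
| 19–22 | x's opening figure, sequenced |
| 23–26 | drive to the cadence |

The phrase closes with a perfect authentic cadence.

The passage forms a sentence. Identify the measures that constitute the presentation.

The presentation of a sentence is the basic idea (measures 11-14) plus its repetition (measures 15-18); the presentation is therefore measures 11-18.

measures 11–18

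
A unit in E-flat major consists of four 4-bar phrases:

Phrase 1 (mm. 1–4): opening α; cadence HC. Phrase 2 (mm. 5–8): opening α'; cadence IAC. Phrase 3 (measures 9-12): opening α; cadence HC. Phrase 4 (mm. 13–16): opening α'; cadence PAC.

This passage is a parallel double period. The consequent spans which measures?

measures 9–16

In a double period the four phrases pair into a large antecedent (phrases 1–2, ending imperfect authentic cadence) and a large consequent (phrases 3–4, ending perfect authentic cadence). The consequent spans bars 9–16.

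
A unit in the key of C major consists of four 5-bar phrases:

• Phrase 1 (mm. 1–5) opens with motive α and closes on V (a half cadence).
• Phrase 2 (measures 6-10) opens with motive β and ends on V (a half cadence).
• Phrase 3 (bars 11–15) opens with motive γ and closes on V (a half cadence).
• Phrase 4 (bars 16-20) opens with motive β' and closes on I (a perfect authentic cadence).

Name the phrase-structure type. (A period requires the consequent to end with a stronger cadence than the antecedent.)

contrasting double period

Four phrases in two halves: the first half (mm. 1-10) ends with a half cadence, the second (measures 11–20) with a perfect authentic cadence — a large antecedent–consequent pair, i.e. a double period.
Phrase 3 begins with different material from phrase 1, making it contrasting.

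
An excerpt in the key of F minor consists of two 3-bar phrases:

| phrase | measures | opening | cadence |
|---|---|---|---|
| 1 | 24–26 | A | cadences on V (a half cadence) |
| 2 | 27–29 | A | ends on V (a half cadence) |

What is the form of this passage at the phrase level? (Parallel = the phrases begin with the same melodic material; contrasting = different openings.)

repeated phrase

Both phrases have the same opening (A) and the same cadence (half cadence): the second is a restatement, not a consequent, so this is a repeated phrase rather than a period.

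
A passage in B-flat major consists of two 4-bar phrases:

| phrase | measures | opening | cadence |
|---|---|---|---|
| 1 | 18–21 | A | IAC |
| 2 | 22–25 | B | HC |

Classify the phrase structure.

phrase group

The second phrase closes with a half cadence, which is not stronger than the first phrase's imperfect authentic cadence; without a weak→strong cadential pair there is no antecedent–consequent relationship, so this is a phrase group rather than a period.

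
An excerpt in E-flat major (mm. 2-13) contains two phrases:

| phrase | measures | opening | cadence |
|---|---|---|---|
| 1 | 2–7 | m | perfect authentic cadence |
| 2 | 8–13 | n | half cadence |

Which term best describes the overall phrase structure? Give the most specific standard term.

phrase group

The second phrase closes with a half cadence, which is not stronger than the first phrase's perfect authentic cadence; without a weak→strong cadential pair there is no antecedent–consequent relationship, so this is a phrase group rather than a period.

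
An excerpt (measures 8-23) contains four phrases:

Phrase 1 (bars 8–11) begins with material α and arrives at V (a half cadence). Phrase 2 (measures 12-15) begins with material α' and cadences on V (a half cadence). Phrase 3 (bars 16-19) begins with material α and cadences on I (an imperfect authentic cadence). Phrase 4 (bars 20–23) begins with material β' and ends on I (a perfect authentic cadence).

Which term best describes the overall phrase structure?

Four phrases in two halves: the first half (mm. 8-15) ends with a half cadence, the second (mm. 16–23) with a perfect authentic cadence — a large antecedent–consequent pair, i.e. a double period.
Phrase 3 begins with the same material as phrase 1, making it parallel.

parallel double period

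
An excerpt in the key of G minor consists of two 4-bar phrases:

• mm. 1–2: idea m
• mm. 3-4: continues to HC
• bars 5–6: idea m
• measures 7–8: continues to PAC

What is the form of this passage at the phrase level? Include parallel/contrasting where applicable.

parallel period

Phrase 1 ends with a half cadence (weaker) and phrase 2 with a perfect authentic cadence (stronger): antecedent + consequent = a period.
The two phrases open with the same material (m / m), so the period is parallel.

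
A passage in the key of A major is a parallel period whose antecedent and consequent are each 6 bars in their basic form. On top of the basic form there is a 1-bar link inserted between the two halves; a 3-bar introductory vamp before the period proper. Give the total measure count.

Basic parallel period: 6 + 6 = 12 bars.
12 (basic form) + 1 (link) + 3 (introduction) = 16.

16 measures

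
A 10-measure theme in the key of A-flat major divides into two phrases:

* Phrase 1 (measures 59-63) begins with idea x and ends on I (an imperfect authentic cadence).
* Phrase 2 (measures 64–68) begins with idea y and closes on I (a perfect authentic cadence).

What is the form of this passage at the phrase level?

Phrase 1 ends with an imperfect authentic cadence (weaker) and phrase 2 with a perfect authentic cadence (stronger): antecedent + consequent = a period.
The two phrases open with different material (x / y), so the period is contrasting.

contrasting period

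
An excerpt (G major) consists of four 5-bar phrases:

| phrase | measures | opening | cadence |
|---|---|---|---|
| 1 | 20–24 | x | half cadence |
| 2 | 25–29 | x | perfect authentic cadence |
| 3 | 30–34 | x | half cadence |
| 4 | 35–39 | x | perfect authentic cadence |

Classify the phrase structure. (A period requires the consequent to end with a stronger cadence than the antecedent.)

repeated period

The cadence pattern HC–PAC–HC–PAC is weak–strong twice, and phrases 3–4 restate phrases 1–2: a period heard twice, not a double period (which would end weakly at phrase 2).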